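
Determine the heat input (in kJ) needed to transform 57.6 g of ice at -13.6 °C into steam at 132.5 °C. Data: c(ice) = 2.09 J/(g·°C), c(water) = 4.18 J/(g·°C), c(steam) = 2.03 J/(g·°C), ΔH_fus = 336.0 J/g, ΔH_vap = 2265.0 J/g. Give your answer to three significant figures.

q = 179 kJ

q1 (heat ice -13.6→0.0 °C): 57.6 × 2.09 × 13.6 = 1637 J
q2 (melt at 0 °C): 57.6 × 336.0 = 19354 J
q3 (heat water 0.0→100.0 °C): 57.6 × 4.18 × 100.0 = 24077 J
q4 (vaporize at 100 °C): 57.6 × 2265.0 = 130464 J
q5 (heat steam 100.0→132.5 °C): 57.6 × 2.03 × 32.5 = 3800 J
Total: 1637 + 19354 + 24077 + 130464 + 3800 = 179332 J = 179 kJ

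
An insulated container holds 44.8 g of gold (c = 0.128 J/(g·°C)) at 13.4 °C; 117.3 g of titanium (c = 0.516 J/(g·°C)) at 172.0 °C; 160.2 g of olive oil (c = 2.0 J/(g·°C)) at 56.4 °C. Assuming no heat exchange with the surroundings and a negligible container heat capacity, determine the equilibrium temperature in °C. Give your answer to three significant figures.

T_f = 73.9 °C

Σ mᵢcᵢ(T − Tᵢ) = 0  ⇒  T = Σ mᵢcᵢTᵢ / Σ mᵢcᵢ
Σ mᵢcᵢ = 44.8×0.128 + 117.3×0.516 + 160.2×2.0 = 386.6612
Σ mᵢcᵢTᵢ = 5.7344×13.4 + 60.5268×172.0 + 320.4×56.4 = 28558
T = 28558 / 386.6612 = 73.86 °C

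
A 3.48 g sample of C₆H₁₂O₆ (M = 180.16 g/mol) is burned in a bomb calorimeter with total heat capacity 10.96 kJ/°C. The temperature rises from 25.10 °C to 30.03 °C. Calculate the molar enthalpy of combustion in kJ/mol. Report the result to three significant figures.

ΔT = 30.03 − 25.10 = 4.93 °C
q_cal = C_cal × ΔT = 10.96 × 4.93 = 54.0328 kJ
n = 3.48 / 180.16 = 0.01932 mol
q_rxn = −q_cal = -54.0328 kJ
ΔH = -54.0328 / 0.01932 = -2797 kJ/mol

ΔH = -2800 kJ/mol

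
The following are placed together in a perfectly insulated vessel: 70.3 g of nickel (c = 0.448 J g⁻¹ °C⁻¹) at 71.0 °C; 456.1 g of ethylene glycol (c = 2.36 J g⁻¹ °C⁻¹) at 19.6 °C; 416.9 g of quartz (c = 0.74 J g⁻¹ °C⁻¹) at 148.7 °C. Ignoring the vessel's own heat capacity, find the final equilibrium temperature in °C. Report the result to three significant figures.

Σ mᵢcᵢ(T − Tᵢ) = 0  ⇒  T = Σ mᵢcᵢTᵢ / Σ mᵢcᵢ
Σ mᵢcᵢ = 70.3×0.448 + 456.1×2.36 + 416.9×0.74 = 1416.3964
Σ mᵢcᵢTᵢ = 31.4944×71.0 + 1076.396×19.6 + 308.506×148.7 = 69208
T = 69208 / 1416.3964 = 48.86 °C

T_f = 48.9 °C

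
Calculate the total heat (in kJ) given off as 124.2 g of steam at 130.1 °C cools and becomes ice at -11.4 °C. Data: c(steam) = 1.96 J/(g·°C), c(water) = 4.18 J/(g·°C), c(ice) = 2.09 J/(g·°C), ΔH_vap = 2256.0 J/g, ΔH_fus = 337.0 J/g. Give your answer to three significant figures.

q = 384 kJ

q1 (cool steam 130.1→100 °C): 124.2 × 1.96 × 30.1 = 7327 J
q2 (condense at 100 °C): 124.2 × 2256.0 = 280195 J
q3 (cool water 100→0 °C): 124.2 × 4.18 × 100.0 = 51916 J
q4 (freeze at 0 °C): 124.2 × 337.0 = 41855 J
q5 (cool ice 0→-11.4 °C): 124.2 × 2.09 × 11.4 = 2959 J
Total: 7327 + 280195 + 51916 + 41855 + 2959 = 384252 J = 384 kJ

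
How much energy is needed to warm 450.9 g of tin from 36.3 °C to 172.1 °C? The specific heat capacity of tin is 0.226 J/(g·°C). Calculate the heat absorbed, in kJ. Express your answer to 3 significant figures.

q = 13.8 kJ

q = m c ΔT = 450.9 × 0.226 × (172.1 − 36.3)
q = 450.9 × 0.226 × 135.8 = 13840 J = 13.8 kJ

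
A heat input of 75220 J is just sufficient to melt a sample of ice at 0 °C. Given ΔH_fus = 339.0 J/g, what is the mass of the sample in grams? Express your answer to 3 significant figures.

m = 222 g

m = q / ΔH_fus = 75220 J / 339.0 J/g = 222 g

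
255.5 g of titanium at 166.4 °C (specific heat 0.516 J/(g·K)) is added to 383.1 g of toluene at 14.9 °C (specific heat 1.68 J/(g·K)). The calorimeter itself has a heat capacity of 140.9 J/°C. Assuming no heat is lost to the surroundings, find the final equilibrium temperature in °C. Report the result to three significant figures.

T_f = 36.7 °C

Heat lost by titanium = heat gained by toluene + calorimeter.
(255.5)(0.516)(166.4 − T) = [(383.1)(1.68) + 140.9](T − 14.9)
131.838 (166.4 − T) = 784.508 (T − 14.9)
21938 − 131.838 T = 784.508 T − 11689
33627 = 916.346 T
T = 36.70 °C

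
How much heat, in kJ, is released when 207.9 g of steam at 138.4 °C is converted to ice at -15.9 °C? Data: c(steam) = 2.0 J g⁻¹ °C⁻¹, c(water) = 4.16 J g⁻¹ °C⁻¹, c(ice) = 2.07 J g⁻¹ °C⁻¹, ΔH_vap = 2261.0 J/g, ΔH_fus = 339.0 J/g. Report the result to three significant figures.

q = 650 kJ

q1 (cool steam 138.4→100 °C): 207.9 × 2.0 × 38.4 = 15967 J
q2 (condense at 100 °C): 207.9 × 2261.0 = 470062 J
q3 (cool water 100→0 °C): 207.9 × 4.16 × 100.0 = 86486 J
q4 (freeze at 0 °C): 207.9 × 339.0 = 70478 J
q5 (cool ice 0→-15.9 °C): 207.9 × 2.07 × 15.9 = 6843 J
Total: 15967 + 470062 + 86486 + 70478 + 6843 = 649836 J = 650 kJ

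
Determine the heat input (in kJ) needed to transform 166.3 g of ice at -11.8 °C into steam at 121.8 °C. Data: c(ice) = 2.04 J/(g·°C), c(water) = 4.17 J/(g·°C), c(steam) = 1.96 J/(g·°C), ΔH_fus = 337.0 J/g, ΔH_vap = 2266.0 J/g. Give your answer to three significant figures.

q1 (heat ice -11.8→0.0 °C): 166.3 × 2.04 × 11.8 = 4003 J
q2 (melt at 0 °C): 166.3 × 337.0 = 56043 J
q3 (heat water 0.0→100.0 °C): 166.3 × 4.17 × 100.0 = 69347 J
q4 (vaporize at 100 °C): 166.3 × 2266.0 = 376836 J
q5 (heat steam 100.0→121.8 °C): 166.3 × 1.96 × 21.8 = 7106 J
Total: 4003 + 56043 + 69347 + 376836 + 7106 = 513335 J = 513 kJ

q = 513 kJ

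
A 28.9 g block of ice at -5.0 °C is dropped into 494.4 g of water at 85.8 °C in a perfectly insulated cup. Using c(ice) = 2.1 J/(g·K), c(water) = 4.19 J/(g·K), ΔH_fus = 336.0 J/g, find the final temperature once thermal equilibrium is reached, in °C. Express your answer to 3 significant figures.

T_f = 76.5 °C

Heat to bring ice to 0 °C and melt it: q₁ = 28.9×2.1×5.0 + 28.9×336.0 = 10014 J
Heat the water can supply cooling to 0 °C: 494.4×4.19×85.8 = 177738 J > q₁, so all ice melts.
Energy balance: 494.4×4.19×(85.8 − T) = 10014 + 28.9×4.19×(T − 0)
2071.536(85.8 − T) = 10014 + 121.091 T
177738 − 10014 = 2192.627 T
T = 167724 / 2192.627 = 76.49 °C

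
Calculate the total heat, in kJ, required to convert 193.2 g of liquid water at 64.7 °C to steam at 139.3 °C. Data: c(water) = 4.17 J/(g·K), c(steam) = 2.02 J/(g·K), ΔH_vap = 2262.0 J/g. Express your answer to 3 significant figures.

q1 (heat water 64.7→100.0 °C): 193.2 × 4.17 × 35.3 = 28439 J
q2 (vaporize at 100 °C): 193.2 × 2262.0 = 437018 J
q3 (heat steam 100.0→139.3 °C): 193.2 × 2.02 × 39.3 = 15337 J
Total: 28439 + 437018 + 15337 = 480794 J = 481 kJ

q = 481 kJ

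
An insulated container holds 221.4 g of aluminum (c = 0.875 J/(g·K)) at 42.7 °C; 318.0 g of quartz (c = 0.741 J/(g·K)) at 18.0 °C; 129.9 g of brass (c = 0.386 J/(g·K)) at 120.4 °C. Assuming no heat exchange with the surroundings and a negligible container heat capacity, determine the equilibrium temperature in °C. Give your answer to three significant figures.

Σ mᵢcᵢ(T − Tᵢ) = 0  ⇒  T = Σ mᵢcᵢTᵢ / Σ mᵢcᵢ
Σ mᵢcᵢ = 221.4×0.875 + 318.0×0.741 + 129.9×0.386 = 479.5044
Σ mᵢcᵢTᵢ = 193.725×42.7 + 235.638×18.0 + 50.1414×120.4 = 18551
T = 18551 / 479.5044 = 38.69 °C

T_f = 38.7 °C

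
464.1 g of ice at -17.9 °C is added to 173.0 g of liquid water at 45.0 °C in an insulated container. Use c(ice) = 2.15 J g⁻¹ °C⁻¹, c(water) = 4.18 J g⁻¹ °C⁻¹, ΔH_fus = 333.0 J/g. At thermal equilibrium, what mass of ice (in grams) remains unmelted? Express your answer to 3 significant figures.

m_ice remaining = 420 g

Heat to warm all ice to 0 °C: 464.1×2.15×17.9 = 17861 J
Heat released by water cooling to 0 °C: 173.0×4.18×45.0 = 32541 J
32541 J < 17861 + 464.1×333.0 = 172406.3 J, so not all ice melts; final T = 0 °C.
Heat left for melting: 32541 − 17861 = 14680 J
Mass melted = 14680 / 333.0 = 44.08 g
Ice remaining = 464.1 − 44.08 = 420.02 g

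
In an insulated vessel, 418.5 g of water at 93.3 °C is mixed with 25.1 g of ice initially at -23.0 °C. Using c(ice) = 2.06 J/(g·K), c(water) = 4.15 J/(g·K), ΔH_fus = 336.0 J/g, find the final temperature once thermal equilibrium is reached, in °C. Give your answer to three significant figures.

Heat to bring ice to 0 °C and melt it: q₁ = 25.1×2.06×23.0 + 25.1×336.0 = 9622.8 J
Heat the water can supply cooling to 0 °C: 418.5×4.15×93.3 = 162041 J > q₁, so all ice melts.
Energy balance: 418.5×4.15×(93.3 − T) = 9622.8 + 25.1×4.15×(T − 0)
1736.775(93.3 − T) = 9622.8 + 104.165 T
162041 − 9622.8 = 1840.940 T
T = 152418.2 / 1840.940 = 82.79 °C

T_f = 82.8 °C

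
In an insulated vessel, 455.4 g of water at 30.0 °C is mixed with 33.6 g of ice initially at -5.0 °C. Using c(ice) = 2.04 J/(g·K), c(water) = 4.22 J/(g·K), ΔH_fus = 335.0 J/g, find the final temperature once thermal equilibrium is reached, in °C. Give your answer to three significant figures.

T_f = 22.3 °C

Heat to bring ice to 0 °C and melt it: q₁ = 33.6×2.04×5.0 + 33.6×335.0 = 11599 J
Heat the water can supply cooling to 0 °C: 455.4×4.22×30.0 = 57653.6 J > q₁, so all ice melts.
Energy balance: 455.4×4.22×(30.0 − T) = 11599 + 33.6×4.22×(T − 0)
1921.788(30.0 − T) = 11599 + 141.792 T
57653.6 − 11599 = 2063.580 T
T = 46054.6 / 2063.580 = 22.32 °C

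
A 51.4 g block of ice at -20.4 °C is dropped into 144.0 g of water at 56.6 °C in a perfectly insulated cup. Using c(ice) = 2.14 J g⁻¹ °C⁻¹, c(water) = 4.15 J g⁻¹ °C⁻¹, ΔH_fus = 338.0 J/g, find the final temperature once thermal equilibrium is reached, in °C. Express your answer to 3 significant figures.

T_f = 17.5 °C

Heat to bring ice to 0 °C and melt it: q₁ = 51.4×2.14×20.4 + 51.4×338.0 = 19617 J
Heat the water can supply cooling to 0 °C: 144.0×4.15×56.6 = 33824.2 J > q₁, so all ice melts.
Energy balance: 144.0×4.15×(56.6 − T) = 19617 + 51.4×4.15×(T − 0)
597.6(56.6 − T) = 19617 + 213.31 T
33824.2 − 19617 = 810.91 T
T = 14207.2 / 810.91 = 17.52 °C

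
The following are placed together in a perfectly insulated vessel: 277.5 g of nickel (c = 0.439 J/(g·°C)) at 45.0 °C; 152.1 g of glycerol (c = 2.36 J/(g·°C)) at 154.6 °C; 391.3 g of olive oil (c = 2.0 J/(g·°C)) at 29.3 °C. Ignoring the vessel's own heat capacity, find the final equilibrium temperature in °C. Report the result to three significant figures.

Σ mᵢcᵢ(T − Tᵢ) = 0  ⇒  T = Σ mᵢcᵢTᵢ / Σ mᵢcᵢ
Σ mᵢcᵢ = 277.5×0.439 + 152.1×2.36 + 391.3×2.0 = 1263.3785
Σ mᵢcᵢTᵢ = 121.8225×45.0 + 358.956×154.6 + 782.6×29.3 = 83907
T = 83907 / 1263.3785 = 66.41 °C

T_f = 66.4 °C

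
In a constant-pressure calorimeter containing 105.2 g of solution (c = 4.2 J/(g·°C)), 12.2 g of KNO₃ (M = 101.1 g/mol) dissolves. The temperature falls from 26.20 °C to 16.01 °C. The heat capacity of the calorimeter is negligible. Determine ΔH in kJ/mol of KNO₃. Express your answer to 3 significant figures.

ΔH = 37.3 kJ/mol

|ΔT| = |16.01 − 26.20| = 10.19 °C
|q_surr| = (105.2 × 4.2) × 10.19 = 441.84 × 10.19 = 4502 J
n(KNO₃) = 12.2 / 101.1 = 0.1207 mol
Temperature fell, so q_rxn = +|q_surr| = 4.502 kJ
ΔH = q_rxn / n = 37.30 kJ/mol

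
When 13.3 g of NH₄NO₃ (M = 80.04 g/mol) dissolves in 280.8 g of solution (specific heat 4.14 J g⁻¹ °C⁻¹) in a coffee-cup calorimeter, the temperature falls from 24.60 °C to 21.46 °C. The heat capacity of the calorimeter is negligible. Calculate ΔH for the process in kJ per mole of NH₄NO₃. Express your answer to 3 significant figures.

|ΔT| = |21.46 − 24.60| = 3.14 °C
|q_surr| = (280.8 × 4.14) × 3.14 = 1162.512 × 3.14 = 3650 J
n(NH₄NO₃) = 13.3 / 80.04 = 0.1662 mol
Temperature fell, so q_rxn = +|q_surr| = 3.650 kJ
ΔH = q_rxn / n = 21.96 kJ/mol

ΔH = 22.0 kJ/mol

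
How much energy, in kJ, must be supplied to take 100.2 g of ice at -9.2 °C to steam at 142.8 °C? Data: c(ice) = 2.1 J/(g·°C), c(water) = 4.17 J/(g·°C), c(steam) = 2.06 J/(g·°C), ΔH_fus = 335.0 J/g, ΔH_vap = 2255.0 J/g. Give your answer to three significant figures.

q1 (heat ice -9.2→0.0 °C): 100.2 × 2.1 × 9.2 = 1936 J
q2 (melt at 0 °C): 100.2 × 335.0 = 33567 J
q3 (heat water 0.0→100.0 °C): 100.2 × 4.17 × 100.0 = 41783 J
q4 (vaporize at 100 °C): 100.2 × 2255.0 = 225951 J
q5 (heat steam 100.0→142.8 °C): 100.2 × 2.06 × 42.8 = 8834 J
Total: 1936 + 33567 + 41783 + 225951 + 8834 = 312071 J = 312 kJ

q = 312 kJ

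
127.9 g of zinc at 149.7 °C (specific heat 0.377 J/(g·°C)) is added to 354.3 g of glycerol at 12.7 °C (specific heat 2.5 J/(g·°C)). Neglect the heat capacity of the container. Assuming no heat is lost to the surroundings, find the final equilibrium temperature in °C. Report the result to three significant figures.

T_f = 19.8 °C

Heat lost by zinc = heat gained by glycerol.
(127.9)(0.377)(149.7 − T) = (354.3)(2.5)(T − 12.7)
48.2183 (149.7 − T) = 885.75 (T − 12.7)
7218.3 − 48.2183 T = 885.75 T − 11249
18467.3 = 933.9683 T
T = 19.77 °C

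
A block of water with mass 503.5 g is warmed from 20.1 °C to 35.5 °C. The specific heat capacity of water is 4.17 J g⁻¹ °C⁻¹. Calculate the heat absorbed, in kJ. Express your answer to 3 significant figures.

q = m c ΔT = 503.5 × 4.17 × (35.5 − 20.1)
q = 503.5 × 4.17 × 15.4 = 32330 J = 32.3 kJ

q = 32.3 kJ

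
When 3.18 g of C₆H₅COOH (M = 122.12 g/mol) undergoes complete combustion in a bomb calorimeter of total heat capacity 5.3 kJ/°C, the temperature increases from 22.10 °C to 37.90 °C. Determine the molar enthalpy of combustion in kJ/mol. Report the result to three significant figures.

ΔT = 37.90 − 22.10 = 15.80 °C
q_cal = C_cal × ΔT = 5.3 × 15.80 = 83.74 kJ
n = 3.18 / 122.12 = 0.02604 mol
q_rxn = −q_cal = -83.74 kJ
ΔH = -83.74 / 0.02604 = -3216 kJ/mol

ΔH = -3220 kJ/mol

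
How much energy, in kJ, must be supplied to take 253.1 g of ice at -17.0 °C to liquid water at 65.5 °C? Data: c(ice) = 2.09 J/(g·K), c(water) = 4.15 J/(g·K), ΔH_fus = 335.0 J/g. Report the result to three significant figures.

q = 163 kJ

q1 (heat ice -17.0→0.0 °C): 253.1 × 2.09 × 17.0 = 8993 J
q2 (melt at 0 °C): 253.1 × 335.0 = 84789 J
q3 (heat water 0.0→65.5 °C): 253.1 × 4.15 × 65.5 = 68799 J
Total: 8993 + 84789 + 68799 = 162581 J = 163 kJ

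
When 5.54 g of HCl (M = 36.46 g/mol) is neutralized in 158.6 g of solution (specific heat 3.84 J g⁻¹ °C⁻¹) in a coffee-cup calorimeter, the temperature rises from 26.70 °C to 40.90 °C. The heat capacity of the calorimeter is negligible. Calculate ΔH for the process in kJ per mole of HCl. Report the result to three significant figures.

|ΔT| = |40.90 − 26.70| = 14.20 °C
|q_surr| = (158.6 × 3.84) × 14.20 = 609.024 × 14.20 = 8648 J
n(HCl) = 5.54 / 36.46 = 0.1519 mol
Temperature rose, so q_rxn = −|q_surr| = -8.648 kJ
ΔH = q_rxn / n = -56.93 kJ/mol

ΔH = -56.9 kJ/mol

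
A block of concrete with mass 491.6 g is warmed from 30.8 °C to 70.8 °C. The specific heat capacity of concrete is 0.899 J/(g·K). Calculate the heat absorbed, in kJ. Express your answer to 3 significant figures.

q = 17.7 kJ

q = m c ΔT = 491.6 × 0.899 × (70.8 − 30.8)
q = 491.6 × 0.899 × 40.0 = 17680 J = 17.7 kJ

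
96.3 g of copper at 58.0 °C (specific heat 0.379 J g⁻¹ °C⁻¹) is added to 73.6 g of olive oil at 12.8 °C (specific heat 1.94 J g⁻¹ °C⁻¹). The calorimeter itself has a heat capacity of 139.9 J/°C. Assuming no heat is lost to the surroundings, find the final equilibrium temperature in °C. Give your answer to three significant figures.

T_f = 18.0 °C

Heat lost by copper = heat gained by olive oil + calorimeter.
(96.3)(0.379)(58.0 − T) = [(73.6)(1.94) + 139.9](T − 12.8)
36.4977 (58.0 − T) = 282.684 (T − 12.8)
2116.9 − 36.4977 T = 282.684 T − 3618.4
5735.3 = 319.1817 T
T = 17.97 °C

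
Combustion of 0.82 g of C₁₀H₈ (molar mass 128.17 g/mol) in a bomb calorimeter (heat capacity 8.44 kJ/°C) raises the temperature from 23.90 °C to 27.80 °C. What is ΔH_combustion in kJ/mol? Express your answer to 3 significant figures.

ΔT = 27.80 − 23.90 = 3.90 °C
q_cal = C_cal × ΔT = 8.44 × 3.90 = 32.916 kJ
n = 0.82 / 128.17 = 0.006398 mol
q_rxn = −q_cal = -32.916 kJ
ΔH = -32.916 / 0.006398 = -5144.7 kJ/mol

ΔH = -5140 kJ/mol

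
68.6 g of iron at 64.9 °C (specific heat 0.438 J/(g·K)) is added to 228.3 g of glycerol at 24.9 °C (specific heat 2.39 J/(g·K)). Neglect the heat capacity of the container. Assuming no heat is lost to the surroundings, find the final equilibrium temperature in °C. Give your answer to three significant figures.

Heat lost by iron = heat gained by glycerol.
(68.6)(0.438)(64.9 − T) = (228.3)(2.39)(T − 24.9)
30.0468 (64.9 − T) = 545.637 (T − 24.9)
1950.0 − 30.0468 T = 545.637 T − 13586
15536.0 = 575.6838 T
T = 26.99 °C

T_f = 27.0 °C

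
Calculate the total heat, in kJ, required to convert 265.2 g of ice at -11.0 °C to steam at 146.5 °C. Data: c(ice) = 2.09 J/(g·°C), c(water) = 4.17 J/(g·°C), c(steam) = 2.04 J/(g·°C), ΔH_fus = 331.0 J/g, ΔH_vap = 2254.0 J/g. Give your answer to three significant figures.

q1 (heat ice -11.0→0.0 °C): 265.2 × 2.09 × 11.0 = 6097 J
q2 (melt at 0 °C): 265.2 × 331.0 = 87781 J
q3 (heat water 0.0→100.0 °C): 265.2 × 4.17 × 100.0 = 110588 J
q4 (vaporize at 100 °C): 265.2 × 2254.0 = 597761 J
q5 (heat steam 100.0→146.5 °C): 265.2 × 2.04 × 46.5 = 25157 J
Total: 6097 + 87781 + 110588 + 597761 + 25157 = 827384 J = 827 kJ

q = 827 kJ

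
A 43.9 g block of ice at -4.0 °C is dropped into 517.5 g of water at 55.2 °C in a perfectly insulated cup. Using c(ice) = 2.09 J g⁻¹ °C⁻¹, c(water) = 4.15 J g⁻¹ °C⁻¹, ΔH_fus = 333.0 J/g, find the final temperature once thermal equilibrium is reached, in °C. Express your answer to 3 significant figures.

Heat to bring ice to 0 °C and melt it: q₁ = 43.9×2.09×4.0 + 43.9×333.0 = 14986 J
Heat the water can supply cooling to 0 °C: 517.5×4.15×55.2 = 118549 J > q₁, so all ice melts.
Energy balance: 517.5×4.15×(55.2 − T) = 14986 + 43.9×4.15×(T − 0)
2147.625(55.2 − T) = 14986 + 182.185 T
118549 − 14986 = 2329.810 T
T = 103563 / 2329.810 = 44.45 °C

T_f = 44.5 °C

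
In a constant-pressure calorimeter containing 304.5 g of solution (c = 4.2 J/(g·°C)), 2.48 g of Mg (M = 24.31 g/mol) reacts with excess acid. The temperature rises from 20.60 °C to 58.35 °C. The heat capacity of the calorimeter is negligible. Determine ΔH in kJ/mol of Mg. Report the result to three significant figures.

ΔH = -473 kJ/mol

|ΔT| = |58.35 − 20.60| = 37.75 °C
|q_surr| = (304.5 × 4.2) × 37.75 = 1278.9 × 37.75 = 48280 J
n(Mg) = 2.48 / 24.31 = 0.1020 mol
Temperature rose, so q_rxn = −|q_surr| = -48.28 kJ
ΔH = q_rxn / n = -473.3 kJ/mol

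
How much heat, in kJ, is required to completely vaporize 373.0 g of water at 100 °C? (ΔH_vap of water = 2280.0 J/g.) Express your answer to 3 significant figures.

q = m × ΔH_vap = 373.0 × 2280.0 = 850400 J = 850 kJ

q = 850 kJ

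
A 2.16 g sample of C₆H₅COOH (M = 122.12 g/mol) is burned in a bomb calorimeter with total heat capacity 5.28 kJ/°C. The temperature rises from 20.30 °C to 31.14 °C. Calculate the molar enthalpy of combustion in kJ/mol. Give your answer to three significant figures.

ΔH = -3240 kJ/mol

ΔT = 31.14 − 20.30 = 10.84 °C
q_cal = C_cal × ΔT = 5.28 × 10.84 = 57.2352 kJ
n = 2.16 / 122.12 = 0.01769 mol
q_rxn = −q_cal = -57.2352 kJ
ΔH = -57.2352 / 0.01769 = -3235 kJ/mol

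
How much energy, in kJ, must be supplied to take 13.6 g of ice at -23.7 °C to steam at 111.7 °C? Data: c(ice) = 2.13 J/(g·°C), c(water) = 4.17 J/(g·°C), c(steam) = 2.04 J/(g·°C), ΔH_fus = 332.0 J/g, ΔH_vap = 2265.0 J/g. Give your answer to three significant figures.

q1 (heat ice -23.7→0.0 °C): 13.6 × 2.13 × 23.7 = 687 J
q2 (melt at 0 °C): 13.6 × 332.0 = 4515 J
q3 (heat water 0.0→100.0 °C): 13.6 × 4.17 × 100.0 = 5671 J
q4 (vaporize at 100 °C): 13.6 × 2265.0 = 30804 J
q5 (heat steam 100.0→111.7 °C): 13.6 × 2.04 × 11.7 = 325 J
Total: 687 + 4515 + 5671 + 30804 + 325 = 42002 J = 42.0 kJ

q = 42.0 kJ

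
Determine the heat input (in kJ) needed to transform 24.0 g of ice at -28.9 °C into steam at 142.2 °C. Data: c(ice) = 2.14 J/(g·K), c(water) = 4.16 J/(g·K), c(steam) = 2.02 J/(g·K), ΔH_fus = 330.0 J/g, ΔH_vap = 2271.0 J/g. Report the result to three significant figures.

q1 (heat ice -28.9→0.0 °C): 24.0 × 2.14 × 28.9 = 1484 J
q2 (melt at 0 °C): 24.0 × 330.0 = 7920 J
q3 (heat water 0.0→100.0 °C): 24.0 × 4.16 × 100.0 = 9984 J
q4 (vaporize at 100 °C): 24.0 × 2271.0 = 54504 J
q5 (heat steam 100.0→142.2 °C): 24.0 × 2.02 × 42.2 = 2046 J
Total: 1484 + 7920 + 9984 + 54504 + 2046 = 75938 J = 75.9 kJ

q = 75.9 kJ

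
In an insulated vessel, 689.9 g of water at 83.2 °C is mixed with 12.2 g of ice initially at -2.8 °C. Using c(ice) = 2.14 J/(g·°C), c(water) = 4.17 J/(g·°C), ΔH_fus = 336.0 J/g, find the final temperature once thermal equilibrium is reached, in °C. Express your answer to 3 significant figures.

Heat to bring ice to 0 °C and melt it: q₁ = 12.2×2.14×2.8 + 12.2×336.0 = 4172.3 J
Heat the water can supply cooling to 0 °C: 689.9×4.17×83.2 = 239357 J > q₁, so all ice melts.
Energy balance: 689.9×4.17×(83.2 − T) = 4172.3 + 12.2×4.17×(T − 0)
2876.883(83.2 − T) = 4172.3 + 50.874 T
239357 − 4172.3 = 2927.757 T
T = 235184.7 / 2927.757 = 80.33 °C

T_f = 80.3 °C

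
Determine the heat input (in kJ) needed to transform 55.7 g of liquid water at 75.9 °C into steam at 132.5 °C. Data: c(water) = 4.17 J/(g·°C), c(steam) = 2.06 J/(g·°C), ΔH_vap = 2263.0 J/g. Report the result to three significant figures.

q = 135 kJ

q1 (heat water 75.9→100.0 °C): 55.7 × 4.17 × 24.1 = 5598 J
q2 (vaporize at 100 °C): 55.7 × 2263.0 = 126049 J
q3 (heat steam 100.0→132.5 °C): 55.7 × 2.06 × 32.5 = 3729 J
Total: 5598 + 126049 + 3729 = 135376 J = 135 kJ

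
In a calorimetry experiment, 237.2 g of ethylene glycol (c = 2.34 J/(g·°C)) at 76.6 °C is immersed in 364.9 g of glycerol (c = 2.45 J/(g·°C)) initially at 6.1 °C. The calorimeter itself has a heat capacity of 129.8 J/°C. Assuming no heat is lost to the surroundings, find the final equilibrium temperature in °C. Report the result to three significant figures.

Heat lost by ethylene glycol = heat gained by glycerol + calorimeter.
(237.2)(2.34)(76.6 − T) = [(364.9)(2.45) + 129.8](T − 6.1)
555.048 (76.6 − T) = 1023.805 (T − 6.1)
42517 − 555.048 T = 1023.805 T − 6245.2
48762.2 = 1578.853 T
T = 30.88 °C

T_f = 30.9 °C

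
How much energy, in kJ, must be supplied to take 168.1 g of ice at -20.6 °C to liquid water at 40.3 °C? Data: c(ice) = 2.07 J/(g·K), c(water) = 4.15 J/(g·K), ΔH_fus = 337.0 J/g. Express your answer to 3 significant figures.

q1 (heat ice -20.6→0.0 °C): 168.1 × 2.07 × 20.6 = 7168 J
q2 (melt at 0 °C): 168.1 × 337.0 = 56650 J
q3 (heat water 0.0→40.3 °C): 168.1 × 4.15 × 40.3 = 28114 J
Total: 7168 + 56650 + 28114 = 91932 J = 91.9 kJ

q = 91.9 kJ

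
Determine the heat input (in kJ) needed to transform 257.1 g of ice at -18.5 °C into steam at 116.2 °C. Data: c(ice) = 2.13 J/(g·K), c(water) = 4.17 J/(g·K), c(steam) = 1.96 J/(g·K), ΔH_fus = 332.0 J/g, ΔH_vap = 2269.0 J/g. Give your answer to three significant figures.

q = 794 kJ

q1 (heat ice -18.5→0.0 °C): 257.1 × 2.13 × 18.5 = 10131 J
q2 (melt at 0 °C): 257.1 × 332.0 = 85357 J
q3 (heat water 0.0→100.0 °C): 257.1 × 4.17 × 100.0 = 107211 J
q4 (vaporize at 100 °C): 257.1 × 2269.0 = 583360 J
q5 (heat steam 100.0→116.2 °C): 257.1 × 1.96 × 16.2 = 8163 J
Total: 10131 + 85357 + 107211 + 583360 + 8163 = 794222 J = 794 kJ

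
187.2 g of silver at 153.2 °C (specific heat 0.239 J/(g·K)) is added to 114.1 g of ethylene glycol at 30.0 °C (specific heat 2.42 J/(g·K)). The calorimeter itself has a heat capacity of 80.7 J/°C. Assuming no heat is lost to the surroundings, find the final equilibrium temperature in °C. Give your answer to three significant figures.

T_f = 43.7 °C

Heat lost by silver = heat gained by ethylene glycol + calorimeter.
(187.2)(0.239)(153.2 − T) = [(114.1)(2.42) + 80.7](T − 30.0)
44.7408 (153.2 − T) = 356.822 (T − 30.0)
6854.3 − 44.7408 T = 356.822 T − 10705
17559.3 = 401.5628 T
T = 43.73 °C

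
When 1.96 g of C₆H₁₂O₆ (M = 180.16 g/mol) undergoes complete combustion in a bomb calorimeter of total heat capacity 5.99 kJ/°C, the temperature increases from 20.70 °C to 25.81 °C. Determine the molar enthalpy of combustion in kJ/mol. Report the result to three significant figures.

ΔH = -2810 kJ/mol

ΔT = 25.81 − 20.70 = 5.11 °C
q_cal = C_cal × ΔT = 5.99 × 5.11 = 30.6089 kJ
n = 1.96 / 180.16 = 0.01088 mol
q_rxn = −q_cal = -30.6089 kJ
ΔH = -30.6089 / 0.01088 = -2813 kJ/mol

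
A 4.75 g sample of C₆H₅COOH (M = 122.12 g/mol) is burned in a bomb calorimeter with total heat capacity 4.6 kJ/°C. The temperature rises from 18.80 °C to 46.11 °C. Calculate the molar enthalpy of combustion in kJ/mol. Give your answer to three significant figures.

ΔT = 46.11 − 18.80 = 27.31 °C
q_cal = C_cal × ΔT = 4.6 × 27.31 = 125.626 kJ
n = 4.75 / 122.12 = 0.03890 mol
q_rxn = −q_cal = -125.626 kJ
ΔH = -125.626 / 0.03890 = -3229 kJ/mol

ΔH = -3230 kJ/mol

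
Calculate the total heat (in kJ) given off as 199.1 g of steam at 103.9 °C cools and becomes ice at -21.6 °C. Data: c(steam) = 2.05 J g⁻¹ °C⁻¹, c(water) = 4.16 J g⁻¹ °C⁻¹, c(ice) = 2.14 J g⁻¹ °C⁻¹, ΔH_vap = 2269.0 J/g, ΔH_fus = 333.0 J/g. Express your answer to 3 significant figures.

q1 (cool steam 103.9→100 °C): 199.1 × 2.05 × 3.9 = 1592 J
q2 (condense at 100 °C): 199.1 × 2269.0 = 451758 J
q3 (cool water 100→0 °C): 199.1 × 4.16 × 100.0 = 82826 J
q4 (freeze at 0 °C): 199.1 × 333.0 = 66300 J
q5 (cool ice 0→-21.6 °C): 199.1 × 2.14 × 21.6 = 9203 J
Total: 1592 + 451758 + 82826 + 66300 + 9203 = 611679 J = 612 kJ

q = 612 kJ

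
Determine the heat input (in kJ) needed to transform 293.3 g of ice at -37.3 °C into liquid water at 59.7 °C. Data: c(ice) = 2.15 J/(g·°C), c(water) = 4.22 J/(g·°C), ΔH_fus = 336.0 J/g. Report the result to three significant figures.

q = 196 kJ

q1 (heat ice -37.3→0.0 °C): 293.3 × 2.15 × 37.3 = 23521 J
q2 (melt at 0 °C): 293.3 × 336.0 = 98549 J
q3 (heat water 0.0→59.7 °C): 293.3 × 4.22 × 59.7 = 73892 J
Total: 23521 + 98549 + 73892 = 195962 J = 196 kJ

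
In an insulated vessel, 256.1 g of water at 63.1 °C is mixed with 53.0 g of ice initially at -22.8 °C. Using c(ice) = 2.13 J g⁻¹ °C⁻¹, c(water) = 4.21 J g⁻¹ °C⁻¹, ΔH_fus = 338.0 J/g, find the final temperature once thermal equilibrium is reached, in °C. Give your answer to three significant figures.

Heat to bring ice to 0 °C and melt it: q₁ = 53.0×2.13×22.8 + 53.0×338.0 = 20488 J
Heat the water can supply cooling to 0 °C: 256.1×4.21×63.1 = 68033.2 J > q₁, so all ice melts.
Energy balance: 256.1×4.21×(63.1 − T) = 20488 + 53.0×4.21×(T − 0)
1078.181(63.1 − T) = 20488 + 223.13 T
68033.2 − 20488 = 1301.311 T
T = 47545.2 / 1301.311 = 36.54 °C

T_f = 36.5 °C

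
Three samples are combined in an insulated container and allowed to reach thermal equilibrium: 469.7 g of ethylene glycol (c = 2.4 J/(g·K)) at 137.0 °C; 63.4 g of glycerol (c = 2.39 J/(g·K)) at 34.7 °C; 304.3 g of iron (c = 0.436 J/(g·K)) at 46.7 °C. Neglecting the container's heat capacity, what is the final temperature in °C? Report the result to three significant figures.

T_f = 118 °C

Σ mᵢcᵢ(T − Tᵢ) = 0  ⇒  T = Σ mᵢcᵢTᵢ / Σ mᵢcᵢ
Σ mᵢcᵢ = 469.7×2.4 + 63.4×2.39 + 304.3×0.436 = 1411.4808
Σ mᵢcᵢTᵢ = 1127.28×137.0 + 151.526×34.7 + 132.6748×46.7 = 165890
T = 165890 / 1411.4808 = 117.5 °C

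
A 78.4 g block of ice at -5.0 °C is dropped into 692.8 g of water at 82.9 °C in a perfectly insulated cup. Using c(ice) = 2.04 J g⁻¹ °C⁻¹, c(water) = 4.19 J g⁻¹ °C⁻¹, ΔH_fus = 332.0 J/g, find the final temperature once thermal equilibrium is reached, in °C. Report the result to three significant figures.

Heat to bring ice to 0 °C and melt it: q₁ = 78.4×2.04×5.0 + 78.4×332.0 = 26828 J
Heat the water can supply cooling to 0 °C: 692.8×4.19×82.9 = 240645 J > q₁, so all ice melts.
Energy balance: 692.8×4.19×(82.9 − T) = 26828 + 78.4×4.19×(T − 0)
2902.832(82.9 − T) = 26828 + 328.496 T
240645 − 26828 = 3231.328 T
T = 213817 / 3231.328 = 66.17 °C

T_f = 66.2 °C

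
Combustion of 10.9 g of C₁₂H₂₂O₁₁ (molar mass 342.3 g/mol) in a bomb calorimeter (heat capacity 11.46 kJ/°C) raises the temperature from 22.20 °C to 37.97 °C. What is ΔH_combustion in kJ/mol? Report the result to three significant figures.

ΔT = 37.97 − 22.20 = 15.77 °C
q_cal = C_cal × ΔT = 11.46 × 15.77 = 180.7242 kJ
n = 10.9 / 342.3 = 0.03184 mol
q_rxn = −q_cal = -180.7242 kJ
ΔH = -180.7242 / 0.03184 = -5676 kJ/mol

ΔH = -5680 kJ/mol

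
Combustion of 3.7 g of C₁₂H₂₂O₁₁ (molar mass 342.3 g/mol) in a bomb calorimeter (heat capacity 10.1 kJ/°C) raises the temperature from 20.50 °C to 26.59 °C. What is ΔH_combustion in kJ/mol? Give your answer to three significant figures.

ΔT = 26.59 − 20.50 = 6.09 °C
q_cal = C_cal × ΔT = 10.1 × 6.09 = 61.509 kJ
n = 3.7 / 342.3 = 0.01081 mol
q_rxn = −q_cal = -61.509 kJ
ΔH = -61.509 / 0.01081 = -5690 kJ/mol

ΔH = -5690 kJ/mol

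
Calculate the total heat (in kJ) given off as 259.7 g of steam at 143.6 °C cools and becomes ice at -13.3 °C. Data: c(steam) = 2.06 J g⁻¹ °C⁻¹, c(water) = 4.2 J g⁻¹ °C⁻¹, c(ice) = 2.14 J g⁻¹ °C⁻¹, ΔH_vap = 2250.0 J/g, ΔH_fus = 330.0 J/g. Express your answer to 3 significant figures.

q = 810 kJ

q1 (cool steam 143.6→100 °C): 259.7 × 2.06 × 43.6 = 23325 J
q2 (condense at 100 °C): 259.7 × 2250.0 = 584325 J
q3 (cool water 100→0 °C): 259.7 × 4.2 × 100.0 = 109074 J
q4 (freeze at 0 °C): 259.7 × 330.0 = 85701 J
q5 (cool ice 0→-13.3 °C): 259.7 × 2.14 × 13.3 = 7392 J
Total: 23325 + 584325 + 109074 + 85701 + 7392 = 809817 J = 810 kJ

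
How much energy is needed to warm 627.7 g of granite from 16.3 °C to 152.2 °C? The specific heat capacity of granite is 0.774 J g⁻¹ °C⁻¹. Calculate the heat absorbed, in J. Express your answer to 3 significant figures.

q = 66000 J

q = m c ΔT = 627.7 × 0.774 × (152.2 − 16.3)
q = 627.7 × 0.774 × 135.9 = 66030 J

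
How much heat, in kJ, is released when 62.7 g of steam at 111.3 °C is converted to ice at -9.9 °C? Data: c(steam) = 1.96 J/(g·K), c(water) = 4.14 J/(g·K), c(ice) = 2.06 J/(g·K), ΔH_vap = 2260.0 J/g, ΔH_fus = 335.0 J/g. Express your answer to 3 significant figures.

q1 (cool steam 111.3→100 °C): 62.7 × 1.96 × 11.3 = 1389 J
q2 (condense at 100 °C): 62.7 × 2260.0 = 141702 J
q3 (cool water 100→0 °C): 62.7 × 4.14 × 100.0 = 25958 J
q4 (freeze at 0 °C): 62.7 × 335.0 = 21005 J
q5 (cool ice 0→-9.9 °C): 62.7 × 2.06 × 9.9 = 1279 J
Total: 1389 + 141702 + 25958 + 21005 + 1279 = 191333 J = 191 kJ

q = 191 kJ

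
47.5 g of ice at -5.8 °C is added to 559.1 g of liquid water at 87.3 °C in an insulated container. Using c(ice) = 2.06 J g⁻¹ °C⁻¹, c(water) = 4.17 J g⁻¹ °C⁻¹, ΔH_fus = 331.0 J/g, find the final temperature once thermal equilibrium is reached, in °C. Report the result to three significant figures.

T_f = 74.0 °C

Heat to bring ice to 0 °C and melt it: q₁ = 47.5×2.06×5.8 + 47.5×331.0 = 16290 J
Heat the water can supply cooling to 0 °C: 559.1×4.17×87.3 = 203535 J > q₁, so all ice melts.
Energy balance: 559.1×4.17×(87.3 − T) = 16290 + 47.5×4.17×(T − 0)
2331.447(87.3 − T) = 16290 + 198.075 T
203535 − 16290 = 2529.522 T
T = 187245 / 2529.522 = 74.02 °C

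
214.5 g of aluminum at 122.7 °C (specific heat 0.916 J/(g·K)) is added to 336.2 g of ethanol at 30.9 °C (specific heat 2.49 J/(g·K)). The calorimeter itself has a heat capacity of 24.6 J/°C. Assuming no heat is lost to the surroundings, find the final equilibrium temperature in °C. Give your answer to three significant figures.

T_f = 47.9 °C

Heat lost by aluminum = heat gained by ethanol + calorimeter.
(214.5)(0.916)(122.7 − T) = [(336.2)(2.49) + 24.6](T − 30.9)
196.482 (122.7 − T) = 861.738 (T − 30.9)
24108 − 196.482 T = 861.738 T − 26628
50736 = 1058.220 T
T = 47.94 °C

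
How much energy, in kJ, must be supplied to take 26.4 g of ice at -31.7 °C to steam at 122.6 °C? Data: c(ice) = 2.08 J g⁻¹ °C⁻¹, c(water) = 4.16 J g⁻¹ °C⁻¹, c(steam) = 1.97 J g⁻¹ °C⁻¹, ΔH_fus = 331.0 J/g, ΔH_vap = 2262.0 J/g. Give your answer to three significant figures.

q1 (heat ice -31.7→0.0 °C): 26.4 × 2.08 × 31.7 = 1741 J
q2 (melt at 0 °C): 26.4 × 331.0 = 8738 J
q3 (heat water 0.0→100.0 °C): 26.4 × 4.16 × 100.0 = 10982 J
q4 (vaporize at 100 °C): 26.4 × 2262.0 = 59717 J
q5 (heat steam 100.0→122.6 °C): 26.4 × 1.97 × 22.6 = 1175 J
Total: 1741 + 8738 + 10982 + 59717 + 1175 = 82353 J = 82.4 kJ

q = 82.4 kJ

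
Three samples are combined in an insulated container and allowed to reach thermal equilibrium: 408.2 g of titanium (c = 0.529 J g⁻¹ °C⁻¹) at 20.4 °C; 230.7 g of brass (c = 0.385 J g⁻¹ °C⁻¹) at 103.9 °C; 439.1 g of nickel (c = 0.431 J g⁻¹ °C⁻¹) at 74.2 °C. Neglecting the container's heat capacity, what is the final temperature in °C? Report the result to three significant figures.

Σ mᵢcᵢ(T − Tᵢ) = 0  ⇒  T = Σ mᵢcᵢTᵢ / Σ mᵢcᵢ
Σ mᵢcᵢ = 408.2×0.529 + 230.7×0.385 + 439.1×0.431 = 494.0094
Σ mᵢcᵢTᵢ = 215.9378×20.4 + 88.8195×103.9 + 189.2521×74.2 = 27676
T = 27676 / 494.0094 = 56.02 °C

T_f = 56.0 °C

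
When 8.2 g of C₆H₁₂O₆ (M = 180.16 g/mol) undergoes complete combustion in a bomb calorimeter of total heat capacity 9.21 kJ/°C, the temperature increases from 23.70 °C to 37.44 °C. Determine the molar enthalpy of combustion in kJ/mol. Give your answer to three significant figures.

ΔT = 37.44 − 23.70 = 13.74 °C
q_cal = C_cal × ΔT = 9.21 × 13.74 = 126.5454 kJ
n = 8.2 / 180.16 = 0.04552 mol
q_rxn = −q_cal = -126.5454 kJ
ΔH = -126.5454 / 0.04552 = -2780 kJ/mol

ΔH = -2780 kJ/mol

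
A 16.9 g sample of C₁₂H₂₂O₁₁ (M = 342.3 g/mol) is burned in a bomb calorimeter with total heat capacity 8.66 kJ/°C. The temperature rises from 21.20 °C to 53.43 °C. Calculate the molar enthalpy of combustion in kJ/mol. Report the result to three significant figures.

ΔH = -5650 kJ/mol

ΔT = 53.43 − 21.20 = 32.23 °C
q_cal = C_cal × ΔT = 8.66 × 32.23 = 279.1118 kJ
n = 16.9 / 342.3 = 0.04937 mol
q_rxn = −q_cal = -279.1118 kJ
ΔH = -279.1118 / 0.04937 = -5653 kJ/mol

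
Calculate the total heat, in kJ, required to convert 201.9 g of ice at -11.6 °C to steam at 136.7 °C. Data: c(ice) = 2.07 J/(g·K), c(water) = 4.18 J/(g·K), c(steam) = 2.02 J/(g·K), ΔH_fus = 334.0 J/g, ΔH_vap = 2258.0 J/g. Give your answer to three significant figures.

q = 628 kJ

q1 (heat ice -11.6→0.0 °C): 201.9 × 2.07 × 11.6 = 4848 J
q2 (melt at 0 °C): 201.9 × 334.0 = 67435 J
q3 (heat water 0.0→100.0 °C): 201.9 × 4.18 × 100.0 = 84394 J
q4 (vaporize at 100 °C): 201.9 × 2258.0 = 455890 J
q5 (heat steam 100.0→136.7 °C): 201.9 × 2.02 × 36.7 = 14968 J
Total: 4848 + 67435 + 84394 + 455890 + 14968 = 627535 J = 628 kJ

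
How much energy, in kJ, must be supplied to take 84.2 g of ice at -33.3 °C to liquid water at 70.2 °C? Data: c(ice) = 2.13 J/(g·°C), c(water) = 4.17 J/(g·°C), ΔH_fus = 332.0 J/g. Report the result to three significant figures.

q1 (heat ice -33.3→0.0 °C): 84.2 × 2.13 × 33.3 = 5972 J
q2 (melt at 0 °C): 84.2 × 332.0 = 27954 J
q3 (heat water 0.0→70.2 °C): 84.2 × 4.17 × 70.2 = 24648 J
Total: 5972 + 27954 + 24648 = 58574 J = 58.6 kJ

q = 58.6 kJ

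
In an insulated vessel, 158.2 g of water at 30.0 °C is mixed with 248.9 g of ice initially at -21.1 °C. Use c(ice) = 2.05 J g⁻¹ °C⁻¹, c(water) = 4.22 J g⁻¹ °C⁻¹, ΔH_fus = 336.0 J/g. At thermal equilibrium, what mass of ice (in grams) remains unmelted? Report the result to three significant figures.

m_ice remaining = 221 g

Heat to warm all ice to 0 °C: 248.9×2.05×21.1 = 10766 J
Heat released by water cooling to 0 °C: 158.2×4.22×30.0 = 20028 J
20028 J < 10766 + 248.9×336.0 = 94396.4 J, so not all ice melts; final T = 0 °C.
Heat left for melting: 20028 − 10766 = 9262 J
Mass melted = 9262 / 336.0 = 27.57 g
Ice remaining = 248.9 − 27.57 = 221.33 g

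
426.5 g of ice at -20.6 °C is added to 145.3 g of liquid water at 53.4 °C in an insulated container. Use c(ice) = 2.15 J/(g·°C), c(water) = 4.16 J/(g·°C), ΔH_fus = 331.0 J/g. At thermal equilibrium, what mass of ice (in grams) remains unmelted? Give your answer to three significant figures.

Heat to warm all ice to 0 °C: 426.5×2.15×20.6 = 18890 J
Heat released by water cooling to 0 °C: 145.3×4.16×53.4 = 32278 J
32278 J < 18890 + 426.5×331.0 = 160061.5 J, so not all ice melts; final T = 0 °C.
Heat left for melting: 32278 − 18890 = 13388 J
Mass melted = 13388 / 331.0 = 40.45 g
Ice remaining = 426.5 − 40.45 = 386.05 g

m_ice remaining = 386 g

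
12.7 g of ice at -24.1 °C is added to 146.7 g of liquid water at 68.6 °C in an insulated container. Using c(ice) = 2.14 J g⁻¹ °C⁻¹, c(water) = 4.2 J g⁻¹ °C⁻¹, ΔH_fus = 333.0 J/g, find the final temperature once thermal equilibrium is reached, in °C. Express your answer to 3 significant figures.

T_f = 55.8 °C

Heat to bring ice to 0 °C and melt it: q₁ = 12.7×2.14×24.1 + 12.7×333.0 = 4884.1 J
Heat the water can supply cooling to 0 °C: 146.7×4.2×68.6 = 42267.2 J > q₁, so all ice melts.
Energy balance: 146.7×4.2×(68.6 − T) = 4884.1 + 12.7×4.2×(T − 0)
616.14(68.6 − T) = 4884.1 + 53.34 T
42267.2 − 4884.1 = 669.48 T
T = 37383.1 / 669.48 = 55.84 °C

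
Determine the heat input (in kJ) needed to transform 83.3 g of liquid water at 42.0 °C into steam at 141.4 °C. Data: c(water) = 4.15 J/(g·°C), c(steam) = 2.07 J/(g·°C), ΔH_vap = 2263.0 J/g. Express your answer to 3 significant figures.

q = 216 kJ

q1 (heat water 42.0→100.0 °C): 83.3 × 4.15 × 58.0 = 20050 J
q2 (vaporize at 100 °C): 83.3 × 2263.0 = 188508 J
q3 (heat steam 100.0→141.4 °C): 83.3 × 2.07 × 41.4 = 7139 J
Total: 20050 + 188508 + 7139 = 215697 J = 216 kJ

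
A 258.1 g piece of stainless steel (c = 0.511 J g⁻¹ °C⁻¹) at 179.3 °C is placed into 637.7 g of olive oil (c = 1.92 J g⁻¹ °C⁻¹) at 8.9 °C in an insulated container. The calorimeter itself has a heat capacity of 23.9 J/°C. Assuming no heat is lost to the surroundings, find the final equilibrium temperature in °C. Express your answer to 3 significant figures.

T_f = 25.2 °C

Heat lost by stainless steel = heat gained by olive oil + calorimeter.
(258.1)(0.511)(179.3 − T) = [(637.7)(1.92) + 23.9](T − 8.9)
131.8891 (179.3 − T) = 1248.284 (T − 8.9)
23648 − 131.8891 T = 1248.284 T − 11110
34758 = 1380.1731 T
T = 25.18 °C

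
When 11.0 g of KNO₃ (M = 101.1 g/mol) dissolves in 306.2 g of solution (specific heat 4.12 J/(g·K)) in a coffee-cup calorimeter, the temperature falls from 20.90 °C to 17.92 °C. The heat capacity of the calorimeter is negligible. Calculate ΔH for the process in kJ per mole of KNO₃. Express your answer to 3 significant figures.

ΔH = 34.6 kJ/mol

|ΔT| = |17.92 − 20.90| = 2.98 °C
|q_surr| = (306.2 × 4.12) × 2.98 = 1261.544 × 2.98 = 3759.4 J
n(KNO₃) = 11.0 / 101.1 = 0.10880 mol
Temperature fell, so q_rxn = +|q_surr| = 3.7594 kJ
ΔH = q_rxn / n = 34.55 kJ/mol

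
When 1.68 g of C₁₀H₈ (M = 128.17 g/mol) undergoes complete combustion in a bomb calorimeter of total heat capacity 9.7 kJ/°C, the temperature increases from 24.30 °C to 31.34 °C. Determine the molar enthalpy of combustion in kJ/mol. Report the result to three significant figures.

ΔH = -5210 kJ/mol

ΔT = 31.34 − 24.30 = 7.04 °C
q_cal = C_cal × ΔT = 9.7 × 7.04 = 68.288 kJ
n = 1.68 / 128.17 = 0.01311 mol
q_rxn = −q_cal = -68.288 kJ
ΔH = -68.288 / 0.01311 = -5209 kJ/mol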